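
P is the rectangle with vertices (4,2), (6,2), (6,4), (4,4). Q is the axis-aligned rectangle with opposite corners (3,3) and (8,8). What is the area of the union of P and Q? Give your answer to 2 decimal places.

By inclusion–exclusion:
Individual areas: |P| = 4, |Q| = 25.
|P∩Q|: x∈[4,6], y∈[3,4] → 2·1 = 2.
|P ∪ Q| = 29 − 2 = 27.00.

27.00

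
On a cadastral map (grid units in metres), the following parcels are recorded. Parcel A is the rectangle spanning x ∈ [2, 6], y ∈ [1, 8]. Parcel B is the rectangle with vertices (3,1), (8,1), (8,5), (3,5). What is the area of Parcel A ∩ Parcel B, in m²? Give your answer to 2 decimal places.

12.00

|Parcel A∩Parcel B|: x∈[3,6], y∈[1,5] → 3·4 = 12.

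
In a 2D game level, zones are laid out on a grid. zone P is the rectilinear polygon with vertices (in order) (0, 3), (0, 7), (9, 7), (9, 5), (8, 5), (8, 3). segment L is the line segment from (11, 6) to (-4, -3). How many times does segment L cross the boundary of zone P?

The segment meets the boundary at (6,3), (8,4.2).

2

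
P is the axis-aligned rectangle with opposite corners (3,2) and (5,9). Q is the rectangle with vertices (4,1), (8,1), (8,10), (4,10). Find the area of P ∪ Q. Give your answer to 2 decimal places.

By inclusion–exclusion:
Individual areas: |P| = 14, |Q| = 36.
|P∩Q|: x∈[4,5], y∈[2,9] → 1·7 = 7.
|P ∪ Q| = 50 − 7 = 43.00.

43.00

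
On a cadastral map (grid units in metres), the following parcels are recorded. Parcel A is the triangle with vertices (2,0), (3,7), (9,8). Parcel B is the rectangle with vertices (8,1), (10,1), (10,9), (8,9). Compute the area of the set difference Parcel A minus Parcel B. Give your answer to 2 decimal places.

20.01

|Parcel A| = 20.5, |Parcel A∩Parcel B| = 0.4881.
|Parcel A ∖ Parcel B| = |Parcel A| − |Parcel A∩Parcel B| = 20.5 − 0.4881 = 20.01.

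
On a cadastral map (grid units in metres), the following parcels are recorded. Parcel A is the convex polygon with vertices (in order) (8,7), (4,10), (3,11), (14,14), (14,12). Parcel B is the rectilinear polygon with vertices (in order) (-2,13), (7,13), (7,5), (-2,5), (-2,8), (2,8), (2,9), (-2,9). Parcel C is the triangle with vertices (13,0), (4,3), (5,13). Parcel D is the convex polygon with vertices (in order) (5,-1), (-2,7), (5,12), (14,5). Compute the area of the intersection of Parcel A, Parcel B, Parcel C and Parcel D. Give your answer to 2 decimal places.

5.61

The intersection is the polygon with vertices (7,9.75), (7,7.75), (4.651,9.512), (4.851,11.505), (5.433,11.664), (6.18,11.082).
By the shoelace formula its area is 5.61.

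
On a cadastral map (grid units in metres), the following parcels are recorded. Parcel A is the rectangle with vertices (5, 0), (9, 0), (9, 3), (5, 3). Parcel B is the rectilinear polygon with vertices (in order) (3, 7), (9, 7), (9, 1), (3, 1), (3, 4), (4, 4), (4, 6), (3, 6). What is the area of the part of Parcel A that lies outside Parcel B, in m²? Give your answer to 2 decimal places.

4.00

|Parcel A| = 12, |Parcel A∩Parcel B| = 8.
|Parcel A ∖ Parcel B| = |Parcel A| − |Parcel A∩Parcel B| = 12 − 8 = 4.00.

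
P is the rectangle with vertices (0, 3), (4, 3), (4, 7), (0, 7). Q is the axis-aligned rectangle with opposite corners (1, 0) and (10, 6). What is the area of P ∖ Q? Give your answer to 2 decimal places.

|P∩Q|: x∈[1,4], y∈[3,6] → 3·3 = 9.
|P| = 16.
|P ∖ Q| = |P| − |P∩Q| = 16 − 9 = 7.00.

7.00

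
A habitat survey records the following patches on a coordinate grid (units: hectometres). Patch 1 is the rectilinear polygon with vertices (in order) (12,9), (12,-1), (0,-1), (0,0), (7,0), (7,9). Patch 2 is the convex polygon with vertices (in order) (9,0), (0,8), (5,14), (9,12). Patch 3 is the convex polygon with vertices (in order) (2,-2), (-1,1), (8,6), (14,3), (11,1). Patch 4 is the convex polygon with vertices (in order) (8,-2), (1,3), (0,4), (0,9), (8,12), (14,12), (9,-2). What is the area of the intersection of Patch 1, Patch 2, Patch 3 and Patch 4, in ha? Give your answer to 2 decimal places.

The intersection is the polygon with vertices (8.727,0.242), (7,1.778), (7,5.444), (8,6), (9,5.5), (9,0.333).
By the shoelace formula its area is 9.65.

9.65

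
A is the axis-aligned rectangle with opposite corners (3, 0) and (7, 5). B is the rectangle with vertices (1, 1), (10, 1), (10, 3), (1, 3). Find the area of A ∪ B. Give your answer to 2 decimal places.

30.00

By inclusion–exclusion:
Individual areas: |A| = 20, |B| = 18.
|A∩B|: x∈[3,7], y∈[1,3] → 4·2 = 8.
|A ∪ B| = 38 − 8 = 30.00.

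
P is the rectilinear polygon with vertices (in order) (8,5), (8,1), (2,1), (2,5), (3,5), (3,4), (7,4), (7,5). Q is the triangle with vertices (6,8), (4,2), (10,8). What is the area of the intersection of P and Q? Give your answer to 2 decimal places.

1.33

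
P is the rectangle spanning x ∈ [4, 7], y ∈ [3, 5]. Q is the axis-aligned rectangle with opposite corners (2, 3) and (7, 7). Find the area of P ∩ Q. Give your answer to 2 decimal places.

6.00

|P∩Q|: x∈[4,7], y∈[3,5] → 3·2 = 6.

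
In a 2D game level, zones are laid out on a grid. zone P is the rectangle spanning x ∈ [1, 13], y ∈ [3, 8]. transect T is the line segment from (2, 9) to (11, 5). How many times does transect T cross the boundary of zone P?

The segment meets the boundary at (4.25,8).

1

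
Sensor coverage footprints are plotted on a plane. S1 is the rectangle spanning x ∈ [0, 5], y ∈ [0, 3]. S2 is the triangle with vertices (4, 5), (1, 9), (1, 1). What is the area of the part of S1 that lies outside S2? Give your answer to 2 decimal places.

13.50

|S1| = 15, |S1∩S2| = 1.5.
|S1 ∖ S2| = |S1| − |S1∩S2| = 15 − 1.5 = 13.50.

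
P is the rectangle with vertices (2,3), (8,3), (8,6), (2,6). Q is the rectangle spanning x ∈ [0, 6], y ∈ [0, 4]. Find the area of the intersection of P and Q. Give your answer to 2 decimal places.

|P∩Q|: x∈[2,6], y∈[3,4] → 4·1 = 4.

4.00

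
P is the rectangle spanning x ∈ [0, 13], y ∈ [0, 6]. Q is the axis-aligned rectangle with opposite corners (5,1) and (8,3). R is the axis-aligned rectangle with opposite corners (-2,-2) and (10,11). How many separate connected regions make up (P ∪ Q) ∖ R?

1

(P ∪ Q) ∖ R is a single connected region.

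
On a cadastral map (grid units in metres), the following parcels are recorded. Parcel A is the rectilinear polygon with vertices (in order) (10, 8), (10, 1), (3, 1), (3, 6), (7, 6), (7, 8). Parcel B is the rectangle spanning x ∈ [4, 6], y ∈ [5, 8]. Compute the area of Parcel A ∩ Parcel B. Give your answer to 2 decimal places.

The intersection is the polygon with vertices (6,6), (6,5), (4,5), (4,6).
By the shoelace formula its area is 2.00.

2.00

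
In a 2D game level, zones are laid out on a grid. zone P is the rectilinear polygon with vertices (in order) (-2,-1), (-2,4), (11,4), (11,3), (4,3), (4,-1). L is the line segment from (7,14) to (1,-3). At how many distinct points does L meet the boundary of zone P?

The segment meets the boundary at (1.706,-1), (3.471,4).

2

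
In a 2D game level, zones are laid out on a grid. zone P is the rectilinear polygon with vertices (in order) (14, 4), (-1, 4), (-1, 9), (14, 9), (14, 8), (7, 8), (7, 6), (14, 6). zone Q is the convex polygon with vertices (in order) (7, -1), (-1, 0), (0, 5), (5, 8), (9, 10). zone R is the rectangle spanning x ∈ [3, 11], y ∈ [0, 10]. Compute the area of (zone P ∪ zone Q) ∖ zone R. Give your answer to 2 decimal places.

47.49

|zone P ∪ zone Q| = 101.4909.
|(zone P ∪ zone Q) ∩ zone R| = 54.
|(zone P ∪ zone Q) ∖ zone R| = 101.4909 − 54 = 47.49.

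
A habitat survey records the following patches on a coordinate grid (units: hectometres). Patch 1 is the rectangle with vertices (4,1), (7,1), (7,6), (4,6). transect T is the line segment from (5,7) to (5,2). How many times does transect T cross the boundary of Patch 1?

The segment meets the boundary at (5,6).

1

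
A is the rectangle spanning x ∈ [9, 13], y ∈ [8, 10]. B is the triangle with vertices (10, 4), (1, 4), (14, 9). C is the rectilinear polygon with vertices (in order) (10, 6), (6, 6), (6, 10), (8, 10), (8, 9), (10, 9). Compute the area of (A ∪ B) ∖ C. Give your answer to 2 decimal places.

26.23

|A ∪ B| = 30.0077.
|(A ∪ B) ∩ C| = 3.7769.
|(A ∪ B) ∖ C| = 30.0077 − 3.7769 = 26.23.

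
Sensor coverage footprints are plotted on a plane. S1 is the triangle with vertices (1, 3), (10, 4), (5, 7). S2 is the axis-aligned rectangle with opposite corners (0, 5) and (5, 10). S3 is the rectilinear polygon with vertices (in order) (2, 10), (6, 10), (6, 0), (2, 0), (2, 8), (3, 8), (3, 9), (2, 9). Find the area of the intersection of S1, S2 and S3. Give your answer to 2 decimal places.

The intersection is the polygon with vertices (5,5), (3,5), (5,7).
By the shoelace formula its area is 2.00.

2.00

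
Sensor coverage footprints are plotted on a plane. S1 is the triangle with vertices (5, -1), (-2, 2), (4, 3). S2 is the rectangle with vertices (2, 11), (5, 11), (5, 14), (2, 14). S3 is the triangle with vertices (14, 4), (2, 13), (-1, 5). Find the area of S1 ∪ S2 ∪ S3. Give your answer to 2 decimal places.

80.33

By inclusion–exclusion:
Individual areas: |S1| = 12.5, |S2| = 9, |S3| = 61.5.
|S1∩S2| = 0.
|S1∩S3| = 0.
|S2∩S3| = 2.6667.
|S1∩S2∩S3| = 0.
|S1 ∪ S2 ∪ S3| = 83 − 2.6667 + 0 = 80.33.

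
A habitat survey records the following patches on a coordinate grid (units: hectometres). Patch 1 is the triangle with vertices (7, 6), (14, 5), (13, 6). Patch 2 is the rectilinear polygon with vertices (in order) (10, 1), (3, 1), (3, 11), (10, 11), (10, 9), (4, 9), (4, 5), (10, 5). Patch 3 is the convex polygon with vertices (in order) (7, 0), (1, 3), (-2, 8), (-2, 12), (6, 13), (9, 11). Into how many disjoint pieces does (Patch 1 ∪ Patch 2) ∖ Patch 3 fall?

4

(Patch 1 ∪ Patch 2) ∖ Patch 3 splits into 4 disjoint pieces (area 2.9171, area 1, area 2.3636, area 9.8182).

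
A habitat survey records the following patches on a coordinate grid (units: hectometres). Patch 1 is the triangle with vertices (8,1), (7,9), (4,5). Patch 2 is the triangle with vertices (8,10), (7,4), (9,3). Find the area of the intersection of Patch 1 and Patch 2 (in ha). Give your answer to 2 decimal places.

The intersection is the polygon with vertices (7.667,3.667), (7,4), (7.357,6.143).
By the shoelace formula its area is 0.77.

0.77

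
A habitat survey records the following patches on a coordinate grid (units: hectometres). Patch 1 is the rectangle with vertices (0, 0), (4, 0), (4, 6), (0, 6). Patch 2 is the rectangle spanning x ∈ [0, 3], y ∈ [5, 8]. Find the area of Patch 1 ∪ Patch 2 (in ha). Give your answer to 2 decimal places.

By inclusion–exclusion:
Individual areas: |Patch 1| = 24, |Patch 2| = 9.
|Patch 1∩Patch 2|: x∈[0,3], y∈[5,6] → 3·1 = 3.
|Patch 1 ∪ Patch 2| = 33 − 3 = 30.00.

30.00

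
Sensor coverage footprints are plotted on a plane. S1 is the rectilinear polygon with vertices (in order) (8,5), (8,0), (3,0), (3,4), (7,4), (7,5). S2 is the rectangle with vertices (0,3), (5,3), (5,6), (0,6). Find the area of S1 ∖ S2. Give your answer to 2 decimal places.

19.00

|S1| = 21, |S1∩S2| = 2.
|S1 ∖ S2| = |S1| − |S1∩S2| = 21 − 2 = 19.00.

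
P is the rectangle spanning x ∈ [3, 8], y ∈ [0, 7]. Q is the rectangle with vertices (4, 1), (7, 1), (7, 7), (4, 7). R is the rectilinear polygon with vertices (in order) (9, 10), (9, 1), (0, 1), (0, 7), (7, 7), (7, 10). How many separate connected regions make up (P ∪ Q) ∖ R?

1

(P ∪ Q) ∖ R is a single connected region.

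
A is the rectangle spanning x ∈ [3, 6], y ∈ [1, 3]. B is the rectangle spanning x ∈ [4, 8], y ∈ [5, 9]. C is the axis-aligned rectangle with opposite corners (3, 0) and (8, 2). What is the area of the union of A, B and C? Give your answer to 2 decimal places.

29.00

By inclusion–exclusion:
Individual areas: |A| = 6, |B| = 16, |C| = 10.
|A∩B| = 0 (no overlap).
|A∩C|: x∈[3,6], y∈[1,2] → 3·1 = 3.
|B∩C| = 0 (no overlap).
|A∩B∩C| = 0.
|A ∪ B ∪ C| = 32 − 3 + 0 = 29.00.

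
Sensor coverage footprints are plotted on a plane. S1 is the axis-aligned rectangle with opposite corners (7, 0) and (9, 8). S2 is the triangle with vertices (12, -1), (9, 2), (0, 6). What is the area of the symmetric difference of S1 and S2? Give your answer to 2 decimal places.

|S1| = 16, |S2| = 7.5, |S1∩S2| = 2.2222.
|S1 △ S2| = |S1| + |S2| − 2·|S1∩S2| = 16 + 7.5 − 4.4444 = 19.06.

19.06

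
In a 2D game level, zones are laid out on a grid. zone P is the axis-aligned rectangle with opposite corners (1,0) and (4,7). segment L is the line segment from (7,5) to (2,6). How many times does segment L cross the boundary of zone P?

The segment meets the boundary at (4,5.6).

1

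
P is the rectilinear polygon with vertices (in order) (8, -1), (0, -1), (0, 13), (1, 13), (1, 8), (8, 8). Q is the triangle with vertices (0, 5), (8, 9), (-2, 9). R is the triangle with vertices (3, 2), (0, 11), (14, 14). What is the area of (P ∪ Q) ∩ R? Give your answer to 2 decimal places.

29.97

The region (P ∪ Q) ∩ R is the polygon with vertices (1,9), (8,9), (6,8), (8,8), (8,7.455), (3,2), (0,11), (1,11.214).
By the shoelace formula its area is 29.97.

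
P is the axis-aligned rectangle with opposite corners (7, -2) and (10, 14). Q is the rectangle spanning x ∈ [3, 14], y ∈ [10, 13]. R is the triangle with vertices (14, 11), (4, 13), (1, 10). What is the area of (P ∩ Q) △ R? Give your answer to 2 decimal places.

17.86

|P ∩ Q| = 9.
|(P ∩ Q) ∩ R| = 4.5692.
|(P ∩ Q) △ R| = 9 + 18 − 9.1385 = 17.86.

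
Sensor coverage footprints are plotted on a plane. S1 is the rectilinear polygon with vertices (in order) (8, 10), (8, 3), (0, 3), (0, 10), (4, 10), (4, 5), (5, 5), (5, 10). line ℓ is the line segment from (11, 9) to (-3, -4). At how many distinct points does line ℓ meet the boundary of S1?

The segment meets the boundary at (4.538,3), (8,6.214).

2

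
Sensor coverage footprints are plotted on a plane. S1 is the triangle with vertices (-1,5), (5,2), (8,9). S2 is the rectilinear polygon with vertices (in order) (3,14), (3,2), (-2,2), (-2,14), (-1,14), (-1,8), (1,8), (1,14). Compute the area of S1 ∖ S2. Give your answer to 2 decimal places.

17.94

|S1| = 25.5, |S1∩S2| = 7.5556.
|S1 ∖ S2| = |S1| − |S1∩S2| = 25.5 − 7.5556 = 17.94.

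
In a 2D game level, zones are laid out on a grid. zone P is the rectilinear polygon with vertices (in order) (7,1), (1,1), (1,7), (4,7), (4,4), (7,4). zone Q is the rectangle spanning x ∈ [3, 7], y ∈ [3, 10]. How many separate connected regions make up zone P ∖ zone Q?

1

zone P ∖ zone Q is a single connected region.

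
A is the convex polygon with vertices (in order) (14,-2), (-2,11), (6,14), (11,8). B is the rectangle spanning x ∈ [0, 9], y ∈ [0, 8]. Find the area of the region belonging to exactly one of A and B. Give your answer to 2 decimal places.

120.61

|A| = 92, |B| = 72, |A∩B| = 21.6947.
|A △ B| = |A| + |B| − 2·|A∩B| = 92 + 72 − 43.3894 = 120.61.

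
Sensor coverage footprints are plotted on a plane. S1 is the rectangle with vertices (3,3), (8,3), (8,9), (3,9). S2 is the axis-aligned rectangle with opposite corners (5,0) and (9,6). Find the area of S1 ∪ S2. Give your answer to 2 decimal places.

By inclusion–exclusion:
Individual areas: |S1| = 30, |S2| = 24.
|S1∩S2|: x∈[5,8], y∈[3,6] → 3·3 = 9.
|S1 ∪ S2| = 54 − 9 = 45.00.

45.00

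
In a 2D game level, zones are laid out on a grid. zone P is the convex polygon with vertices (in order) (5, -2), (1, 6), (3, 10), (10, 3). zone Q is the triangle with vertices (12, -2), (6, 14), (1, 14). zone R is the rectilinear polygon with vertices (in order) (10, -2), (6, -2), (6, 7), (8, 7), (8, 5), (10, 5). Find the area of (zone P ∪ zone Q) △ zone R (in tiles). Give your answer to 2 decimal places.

78.34

|zone P ∪ zone Q| = 87.0815.
|(zone P ∪ zone Q) ∩ zone R| = 20.3697.
|(zone P ∪ zone Q) △ zone R| = 87.0815 + 32 − 40.7395 = 78.34.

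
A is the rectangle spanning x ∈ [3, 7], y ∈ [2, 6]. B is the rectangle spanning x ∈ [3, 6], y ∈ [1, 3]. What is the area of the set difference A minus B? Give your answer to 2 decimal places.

|A∩B|: x∈[3,6], y∈[2,3] → 3·1 = 3.
|A| = 16.
|A ∖ B| = |A| − |A∩B| = 16 − 3 = 13.00.

13.00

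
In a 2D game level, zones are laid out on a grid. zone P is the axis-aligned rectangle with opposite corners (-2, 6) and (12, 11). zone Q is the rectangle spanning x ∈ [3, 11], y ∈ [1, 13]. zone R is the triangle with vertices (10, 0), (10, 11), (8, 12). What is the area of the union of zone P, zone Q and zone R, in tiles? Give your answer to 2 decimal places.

126.08

By inclusion–exclusion:
Individual areas: |zone P| = 70, |zone Q| = 96, |zone R| = 11.
|zone P∩zone Q|: x∈[3,11], y∈[6,11] → 8·5 = 40.
|zone P∩zone R| = 7.0833.
|zone Q∩zone R| = 10.9167.
|zone P∩zone Q∩zone R| = 7.0833.
|zone P ∪ zone Q ∪ zone R| = 177 − 58 + 7.0833 = 126.08.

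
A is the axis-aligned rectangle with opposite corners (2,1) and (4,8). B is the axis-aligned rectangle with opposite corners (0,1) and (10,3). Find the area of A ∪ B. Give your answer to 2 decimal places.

By inclusion–exclusion:
Individual areas: |A| = 14, |B| = 20.
|A∩B|: x∈[2,4], y∈[1,3] → 2·2 = 4.
|A ∪ B| = 34 − 4 = 30.00.

30.00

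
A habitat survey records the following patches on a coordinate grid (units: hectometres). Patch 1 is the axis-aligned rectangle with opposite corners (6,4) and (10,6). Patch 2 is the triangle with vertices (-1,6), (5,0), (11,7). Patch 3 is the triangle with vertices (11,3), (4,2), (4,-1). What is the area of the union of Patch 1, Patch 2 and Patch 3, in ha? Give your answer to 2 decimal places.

By inclusion–exclusion:
Individual areas: |Patch 1| = 8, |Patch 2| = 39, |Patch 3| = 10.5.
|Patch 1∩Patch 2| = 6.5595.
|Patch 1∩Patch 3| = 0.
|Patch 2∩Patch 3| = 3.814.
|Patch 1∩Patch 2∩Patch 3| = 0.
|Patch 1 ∪ Patch 2 ∪ Patch 3| = 57.5 − 10.3735 + 0 = 47.13.

47.13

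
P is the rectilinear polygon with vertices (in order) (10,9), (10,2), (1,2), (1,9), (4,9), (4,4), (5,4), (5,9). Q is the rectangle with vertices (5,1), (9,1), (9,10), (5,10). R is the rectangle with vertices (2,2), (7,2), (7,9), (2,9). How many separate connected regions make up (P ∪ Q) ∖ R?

(P ∪ Q) ∖ R splits into 2 disjoint pieces (area 29, area 7).

2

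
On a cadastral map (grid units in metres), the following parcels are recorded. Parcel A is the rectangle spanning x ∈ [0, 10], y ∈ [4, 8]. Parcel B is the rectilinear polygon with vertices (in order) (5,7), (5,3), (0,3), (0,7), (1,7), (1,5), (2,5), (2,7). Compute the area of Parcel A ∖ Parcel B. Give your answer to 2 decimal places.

|Parcel A| = 40, |Parcel A∩Parcel B| = 13.
|Parcel A ∖ Parcel B| = |Parcel A| − |Parcel A∩Parcel B| = 40 − 13 = 27.00.

27.00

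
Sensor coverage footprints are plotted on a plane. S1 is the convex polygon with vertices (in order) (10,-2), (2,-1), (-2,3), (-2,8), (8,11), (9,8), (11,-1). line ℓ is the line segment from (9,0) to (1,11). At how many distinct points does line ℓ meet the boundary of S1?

1

The segment meets the boundary at (2.254,9.276).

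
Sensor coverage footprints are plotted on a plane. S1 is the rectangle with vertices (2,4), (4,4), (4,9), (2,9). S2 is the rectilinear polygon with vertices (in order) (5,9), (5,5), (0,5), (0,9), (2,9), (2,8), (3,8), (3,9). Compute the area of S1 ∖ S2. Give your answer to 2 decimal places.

3.00

|S1| = 10, |S1∩S2| = 7.
|S1 ∖ S2| = |S1| − |S1∩S2| = 10 − 7 = 3.00.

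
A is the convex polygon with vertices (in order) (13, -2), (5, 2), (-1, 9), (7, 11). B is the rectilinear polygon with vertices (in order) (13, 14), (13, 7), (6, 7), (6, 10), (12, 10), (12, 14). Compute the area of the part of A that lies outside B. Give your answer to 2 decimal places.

|A| = 74, |A∩B| = 6.4615.
|A ∖ B| = |A| − |A∩B| = 74 − 6.4615 = 67.54.

67.54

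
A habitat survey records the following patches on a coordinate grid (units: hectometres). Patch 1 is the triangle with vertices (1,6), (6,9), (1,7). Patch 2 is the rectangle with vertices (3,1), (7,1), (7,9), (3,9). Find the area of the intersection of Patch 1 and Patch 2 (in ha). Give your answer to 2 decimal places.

The intersection is the polygon with vertices (3,7.2), (3,7.8), (6,9).
By the shoelace formula its area is 0.90.

0.90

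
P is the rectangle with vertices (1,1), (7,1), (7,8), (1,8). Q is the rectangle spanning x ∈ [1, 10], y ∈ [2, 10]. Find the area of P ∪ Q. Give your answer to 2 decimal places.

78.00

By inclusion–exclusion:
Individual areas: |P| = 42, |Q| = 72.
|P∩Q|: x∈[1,7], y∈[2,8] → 6·6 = 36.
|P ∪ Q| = 114 − 36 = 78.00.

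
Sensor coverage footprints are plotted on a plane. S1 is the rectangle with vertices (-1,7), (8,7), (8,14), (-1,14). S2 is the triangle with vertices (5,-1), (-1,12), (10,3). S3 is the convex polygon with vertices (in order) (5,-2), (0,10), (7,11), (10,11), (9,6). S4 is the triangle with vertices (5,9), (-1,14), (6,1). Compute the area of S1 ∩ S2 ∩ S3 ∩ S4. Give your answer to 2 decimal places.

3.99

The intersection is the polygon with vertices (1.23,10.176), (5.111,7), (2.769,7), (1.071,10.153).
By the shoelace formula its area is 3.99.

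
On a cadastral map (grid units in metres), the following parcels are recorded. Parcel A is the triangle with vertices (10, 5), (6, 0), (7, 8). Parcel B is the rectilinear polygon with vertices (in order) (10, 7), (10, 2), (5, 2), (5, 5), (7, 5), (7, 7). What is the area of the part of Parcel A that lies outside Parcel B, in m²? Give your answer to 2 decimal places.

2.41

|Parcel A| = 13.5, |Parcel A∩Parcel B| = 11.0875.
|Parcel A ∖ Parcel B| = |Parcel A| − |Parcel A∩Parcel B| = 13.5 − 11.0875 = 2.41.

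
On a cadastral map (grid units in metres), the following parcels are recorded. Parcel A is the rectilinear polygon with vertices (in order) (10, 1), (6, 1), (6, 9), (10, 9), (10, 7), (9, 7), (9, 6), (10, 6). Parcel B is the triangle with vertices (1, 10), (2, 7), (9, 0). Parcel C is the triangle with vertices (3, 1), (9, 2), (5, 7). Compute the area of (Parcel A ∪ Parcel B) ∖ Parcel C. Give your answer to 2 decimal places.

29.07

|Parcel A ∪ Parcel B| = 36.975.
|(Parcel A ∪ Parcel B) ∩ Parcel C| = 7.9044.
|(Parcel A ∪ Parcel B) ∖ Parcel C| = 36.975 − 7.9044 = 29.07.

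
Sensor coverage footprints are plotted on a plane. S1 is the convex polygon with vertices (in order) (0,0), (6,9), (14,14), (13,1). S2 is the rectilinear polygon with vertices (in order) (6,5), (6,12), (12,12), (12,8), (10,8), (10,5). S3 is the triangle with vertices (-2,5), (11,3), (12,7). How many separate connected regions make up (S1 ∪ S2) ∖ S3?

(S1 ∪ S2) ∖ S3 is a single connected region.

1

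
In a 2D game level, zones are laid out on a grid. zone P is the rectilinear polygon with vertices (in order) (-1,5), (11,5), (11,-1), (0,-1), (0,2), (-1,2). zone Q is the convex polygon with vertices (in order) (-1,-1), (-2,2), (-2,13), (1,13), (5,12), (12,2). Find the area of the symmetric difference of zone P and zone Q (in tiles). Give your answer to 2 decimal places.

|zone P| = 69, |zone Q| = 131, |zone P∩zone Q| = 51.6357.
|zone P △ zone Q| = |zone P| + |zone Q| − 2·|zone P∩zone Q| = 69 + 131 − 103.2714 = 96.73.

96.73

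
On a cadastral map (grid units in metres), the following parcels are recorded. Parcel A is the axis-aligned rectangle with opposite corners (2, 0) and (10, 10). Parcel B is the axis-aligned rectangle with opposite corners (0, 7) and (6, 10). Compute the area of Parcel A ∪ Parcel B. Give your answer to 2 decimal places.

86.00

By inclusion–exclusion:
Individual areas: |Parcel A| = 80, |Parcel B| = 18.
|Parcel A∩Parcel B|: x∈[2,6], y∈[7,10] → 4·3 = 12.
|Parcel A ∪ Parcel B| = 98 − 12 = 86.00.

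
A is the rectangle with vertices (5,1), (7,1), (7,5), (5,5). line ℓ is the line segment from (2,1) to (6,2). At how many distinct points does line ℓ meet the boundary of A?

The segment meets the boundary at (5,1.75).

1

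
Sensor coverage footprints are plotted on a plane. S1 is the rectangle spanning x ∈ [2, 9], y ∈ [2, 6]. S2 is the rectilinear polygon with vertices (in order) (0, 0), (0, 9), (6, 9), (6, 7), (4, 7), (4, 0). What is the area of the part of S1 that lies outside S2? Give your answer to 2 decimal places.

20.00

|S1| = 28, |S1∩S2| = 8.
|S1 ∖ S2| = |S1| − |S1∩S2| = 28 − 8 = 20.00.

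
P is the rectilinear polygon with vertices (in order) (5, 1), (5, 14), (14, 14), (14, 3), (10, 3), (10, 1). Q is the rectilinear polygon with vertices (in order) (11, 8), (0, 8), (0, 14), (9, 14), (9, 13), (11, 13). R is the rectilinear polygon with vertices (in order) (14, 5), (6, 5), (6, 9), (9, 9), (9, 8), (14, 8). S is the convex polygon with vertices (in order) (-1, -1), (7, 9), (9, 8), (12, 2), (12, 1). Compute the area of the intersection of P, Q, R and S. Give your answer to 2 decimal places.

The intersection is the polygon with vertices (6.2,8), (7,9), (9,8).
By the shoelace formula its area is 1.40.

1.40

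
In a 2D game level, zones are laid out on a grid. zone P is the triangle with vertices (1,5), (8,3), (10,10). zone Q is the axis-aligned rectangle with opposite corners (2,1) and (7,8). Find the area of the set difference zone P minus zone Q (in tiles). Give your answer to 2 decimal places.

11.88

|zone P| = 26.5, |zone P∩zone Q| = 14.6222.
|zone P ∖ zone Q| = |zone P| − |zone P∩zone Q| = 26.5 − 14.6222 = 11.88.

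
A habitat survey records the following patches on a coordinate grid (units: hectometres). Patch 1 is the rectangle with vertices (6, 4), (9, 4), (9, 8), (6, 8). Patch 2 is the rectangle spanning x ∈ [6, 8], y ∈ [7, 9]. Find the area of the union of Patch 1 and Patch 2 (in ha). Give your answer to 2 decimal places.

By inclusion–exclusion:
Individual areas: |Patch 1| = 12, |Patch 2| = 4.
|Patch 1∩Patch 2|: x∈[6,8], y∈[7,8] → 2·1 = 2.
|Patch 1 ∪ Patch 2| = 16 − 2 = 14.00.

14.00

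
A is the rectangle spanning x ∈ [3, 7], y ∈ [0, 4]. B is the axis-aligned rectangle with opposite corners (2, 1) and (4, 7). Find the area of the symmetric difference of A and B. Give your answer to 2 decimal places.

|A∩B|: x∈[3,4], y∈[1,4] → 1·3 = 3.
|A △ B| = |A| + |B| − 2·|A∩B| = 16 + 12 − 6 = 22.00.

22.00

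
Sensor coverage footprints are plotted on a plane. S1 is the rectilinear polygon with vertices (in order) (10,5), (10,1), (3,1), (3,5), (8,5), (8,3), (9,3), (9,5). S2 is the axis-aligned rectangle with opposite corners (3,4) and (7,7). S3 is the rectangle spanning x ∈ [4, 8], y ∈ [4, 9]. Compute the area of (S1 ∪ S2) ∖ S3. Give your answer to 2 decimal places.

24.00

|S1 ∪ S2| = 34.
|(S1 ∪ S2) ∩ S3| = 10.
|(S1 ∪ S2) ∖ S3| = 34 − 10 = 24.00.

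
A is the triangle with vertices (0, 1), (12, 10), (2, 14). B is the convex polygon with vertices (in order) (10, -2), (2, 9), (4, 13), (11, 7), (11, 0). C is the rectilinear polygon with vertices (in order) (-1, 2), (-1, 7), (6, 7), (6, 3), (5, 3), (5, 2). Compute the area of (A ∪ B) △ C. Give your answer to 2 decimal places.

97.08

|A ∪ B| = 103.2412.
|(A ∪ B) ∩ C| = 20.0822.
|(A ∪ B) △ C| = 103.2412 + 34 − 40.1644 = 97.08.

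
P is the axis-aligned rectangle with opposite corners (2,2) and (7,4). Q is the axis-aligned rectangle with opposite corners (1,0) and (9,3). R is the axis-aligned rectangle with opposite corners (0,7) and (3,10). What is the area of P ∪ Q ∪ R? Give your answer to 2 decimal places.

38.00

By inclusion–exclusion:
Individual areas: |P| = 10, |Q| = 24, |R| = 9.
|P∩Q|: x∈[2,7], y∈[2,3] → 5·1 = 5.
|P∩R| = 0 (no overlap).
|Q∩R| = 0 (no overlap).
|P∩Q∩R| = 0.
|P ∪ Q ∪ R| = 43 − 5 + 0 = 38.00.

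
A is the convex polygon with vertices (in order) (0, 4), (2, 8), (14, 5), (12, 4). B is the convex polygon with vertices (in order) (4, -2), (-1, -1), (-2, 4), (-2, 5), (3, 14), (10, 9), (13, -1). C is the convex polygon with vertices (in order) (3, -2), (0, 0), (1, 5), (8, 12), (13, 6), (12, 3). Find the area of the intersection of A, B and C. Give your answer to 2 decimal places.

The intersection is the polygon with vertices (10.973,5.757), (11.5,4), (0.8,4), (1,5), (3.6,7.6).
By the shoelace formula its area is 26.29.

26.29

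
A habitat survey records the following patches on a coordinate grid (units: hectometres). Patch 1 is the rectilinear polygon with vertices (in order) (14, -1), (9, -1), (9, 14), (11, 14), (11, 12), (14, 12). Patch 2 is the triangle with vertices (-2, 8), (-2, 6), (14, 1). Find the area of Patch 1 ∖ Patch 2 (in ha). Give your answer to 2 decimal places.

|Patch 1| = 69, |Patch 1∩Patch 2| = 1.5625.
|Patch 1 ∖ Patch 2| = |Patch 1| − |Patch 1∩Patch 2| = 69 − 1.5625 = 67.44.

67.44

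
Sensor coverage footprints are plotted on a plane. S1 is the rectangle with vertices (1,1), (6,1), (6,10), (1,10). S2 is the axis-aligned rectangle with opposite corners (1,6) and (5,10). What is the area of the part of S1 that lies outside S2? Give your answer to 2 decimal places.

29.00

|S1∩S2|: x∈[1,5], y∈[6,10] → 4·4 = 16.
|S1| = 45.
|S1 ∖ S2| = |S1| − |S1∩S2| = 45 − 16 = 29.00.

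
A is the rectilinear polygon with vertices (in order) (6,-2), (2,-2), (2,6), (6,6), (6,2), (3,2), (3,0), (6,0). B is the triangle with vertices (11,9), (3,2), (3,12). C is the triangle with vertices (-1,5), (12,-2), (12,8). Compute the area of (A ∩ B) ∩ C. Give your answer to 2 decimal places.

The region (A ∩ B) ∩ C is the polygon with vertices (6,4.625), (3.599,2.524), (3,2.846), (3,5.923), (3.333,6), (6,6).
By the shoelace formula its area is 7.80.

7.80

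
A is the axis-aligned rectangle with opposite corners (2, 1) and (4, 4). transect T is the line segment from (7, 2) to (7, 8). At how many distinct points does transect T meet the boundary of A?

The segment lies entirely outside A and never meets its boundary.

0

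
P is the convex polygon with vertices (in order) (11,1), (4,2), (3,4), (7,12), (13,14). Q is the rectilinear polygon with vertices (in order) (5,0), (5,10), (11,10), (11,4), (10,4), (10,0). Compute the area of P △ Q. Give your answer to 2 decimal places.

42.50

|P| = 81.5, |Q| = 56, |P∩Q| = 47.5.
|P △ Q| = |P| + |Q| − 2·|P∩Q| = 81.5 + 56 − 95 = 42.50.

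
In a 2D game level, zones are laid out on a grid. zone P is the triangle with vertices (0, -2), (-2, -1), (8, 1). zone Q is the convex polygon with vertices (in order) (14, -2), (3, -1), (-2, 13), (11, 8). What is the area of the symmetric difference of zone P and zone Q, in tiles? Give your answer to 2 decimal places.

134.30

|zone P| = 7, |zone Q| = 132, |zone P∩zone Q| = 2.3517.
|zone P △ zone Q| = |zone P| + |zone Q| − 2·|zone P∩zone Q| = 7 + 132 − 4.7034 = 134.30.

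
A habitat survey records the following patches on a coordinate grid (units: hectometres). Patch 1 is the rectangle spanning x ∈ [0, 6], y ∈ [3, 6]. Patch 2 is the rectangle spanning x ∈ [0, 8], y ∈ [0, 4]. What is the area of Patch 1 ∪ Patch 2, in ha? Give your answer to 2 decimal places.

44.00

By inclusion–exclusion:
Individual areas: |Patch 1| = 18, |Patch 2| = 32.
|Patch 1∩Patch 2|: x∈[0,6], y∈[3,4] → 6·1 = 6.
|Patch 1 ∪ Patch 2| = 50 − 6 = 44.00.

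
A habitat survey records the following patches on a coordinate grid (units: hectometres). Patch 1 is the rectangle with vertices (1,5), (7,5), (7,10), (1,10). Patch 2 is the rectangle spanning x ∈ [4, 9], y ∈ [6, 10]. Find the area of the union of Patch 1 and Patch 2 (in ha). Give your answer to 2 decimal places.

By inclusion–exclusion:
Individual areas: |Patch 1| = 30, |Patch 2| = 20.
|Patch 1∩Patch 2|: x∈[4,7], y∈[6,10] → 3·4 = 12.
|Patch 1 ∪ Patch 2| = 50 − 12 = 38.00.

38.00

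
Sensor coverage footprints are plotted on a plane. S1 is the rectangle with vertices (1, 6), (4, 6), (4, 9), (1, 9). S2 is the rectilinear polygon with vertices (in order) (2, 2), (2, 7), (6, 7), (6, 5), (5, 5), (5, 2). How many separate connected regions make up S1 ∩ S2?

1

S1 ∩ S2 is a single connected region.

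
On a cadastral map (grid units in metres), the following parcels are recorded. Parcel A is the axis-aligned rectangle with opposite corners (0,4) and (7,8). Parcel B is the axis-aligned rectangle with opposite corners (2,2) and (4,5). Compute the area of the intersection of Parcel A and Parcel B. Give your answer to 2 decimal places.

|Parcel A∩Parcel B|: x∈[2,4], y∈[4,5] → 2·1 = 2.

2.00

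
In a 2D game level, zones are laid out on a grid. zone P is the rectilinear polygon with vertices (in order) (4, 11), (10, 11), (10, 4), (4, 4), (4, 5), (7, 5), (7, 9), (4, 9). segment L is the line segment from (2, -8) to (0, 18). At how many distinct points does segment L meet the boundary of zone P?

The segment lies entirely outside zone P and never meets its boundary.

0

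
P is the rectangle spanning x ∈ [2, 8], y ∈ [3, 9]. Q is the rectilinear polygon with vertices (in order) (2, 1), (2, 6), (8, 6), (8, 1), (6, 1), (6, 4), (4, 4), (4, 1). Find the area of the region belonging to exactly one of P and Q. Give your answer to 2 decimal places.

28.00

|P| = 36, |Q| = 24, |P∩Q| = 16.
|P △ Q| = |P| + |Q| − 2·|P∩Q| = 36 + 24 − 32 = 28.00.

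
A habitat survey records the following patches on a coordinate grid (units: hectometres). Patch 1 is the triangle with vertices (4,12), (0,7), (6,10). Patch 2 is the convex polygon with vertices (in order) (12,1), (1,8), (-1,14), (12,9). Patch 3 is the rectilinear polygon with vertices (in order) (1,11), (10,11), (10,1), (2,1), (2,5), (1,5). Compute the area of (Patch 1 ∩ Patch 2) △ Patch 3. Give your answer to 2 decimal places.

|Patch 1 ∩ Patch 2| = 8.5224.
|(Patch 1 ∩ Patch 2) ∩ Patch 3| = 7.615.
|(Patch 1 ∩ Patch 2) △ Patch 3| = 8.5224 + 86 − 15.23 = 79.29.

79.29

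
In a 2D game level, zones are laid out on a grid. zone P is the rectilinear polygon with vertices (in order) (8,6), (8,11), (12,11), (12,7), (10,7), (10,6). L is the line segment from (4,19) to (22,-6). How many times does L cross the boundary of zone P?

2

The segment meets the boundary at (12,7.889), (9.76,11).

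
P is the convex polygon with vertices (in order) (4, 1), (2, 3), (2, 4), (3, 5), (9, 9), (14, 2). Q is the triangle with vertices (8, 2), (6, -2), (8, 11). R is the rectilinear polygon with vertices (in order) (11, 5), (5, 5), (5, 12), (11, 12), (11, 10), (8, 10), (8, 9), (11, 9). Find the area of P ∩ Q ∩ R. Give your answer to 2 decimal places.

The intersection is the polygon with vertices (8,5), (7.077,5), (7.543,8.029), (8,8.333).
By the shoelace formula its area is 2.16.

2.16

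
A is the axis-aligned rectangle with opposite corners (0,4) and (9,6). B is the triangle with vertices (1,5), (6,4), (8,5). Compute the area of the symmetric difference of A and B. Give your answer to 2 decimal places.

14.50

|A| = 18, |B| = 3.5, |A∩B| = 3.5.
|A △ B| = |A| + |B| − 2·|A∩B| = 18 + 3.5 − 7 = 14.50.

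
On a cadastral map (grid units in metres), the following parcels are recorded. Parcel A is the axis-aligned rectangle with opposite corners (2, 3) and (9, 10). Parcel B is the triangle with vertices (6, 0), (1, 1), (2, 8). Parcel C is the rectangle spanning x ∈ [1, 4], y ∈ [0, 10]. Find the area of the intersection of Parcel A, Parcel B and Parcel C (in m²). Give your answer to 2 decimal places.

The intersection is the polygon with vertices (2,8), (4,4), (4,3), (2,3).
By the shoelace formula its area is 6.00.

6.00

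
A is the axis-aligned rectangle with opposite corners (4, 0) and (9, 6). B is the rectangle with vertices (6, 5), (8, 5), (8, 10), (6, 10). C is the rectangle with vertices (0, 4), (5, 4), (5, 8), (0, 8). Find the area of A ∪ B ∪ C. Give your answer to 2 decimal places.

By inclusion–exclusion:
Individual areas: |A| = 30, |B| = 10, |C| = 20.
|A∩B|: x∈[6,8], y∈[5,6] → 2·1 = 2.
|A∩C|: x∈[4,5], y∈[4,6] → 1·2 = 2.
|B∩C| = 0 (no overlap).
|A∩B∩C| = 0.
|A ∪ B ∪ C| = 60 − 4 + 0 = 56.00.

56.00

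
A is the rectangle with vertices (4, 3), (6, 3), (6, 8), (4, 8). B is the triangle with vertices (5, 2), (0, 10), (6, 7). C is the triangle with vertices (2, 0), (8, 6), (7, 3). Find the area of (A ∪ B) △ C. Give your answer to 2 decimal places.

23.63

|A ∪ B| = 19.2125.
|(A ∪ B) ∩ C| = 0.7923.
|(A ∪ B) △ C| = 19.2125 + 6 − 1.5846 = 23.63.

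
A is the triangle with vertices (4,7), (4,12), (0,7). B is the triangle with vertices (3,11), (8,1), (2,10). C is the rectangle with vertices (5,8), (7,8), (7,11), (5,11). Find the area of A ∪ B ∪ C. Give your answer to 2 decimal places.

By inclusion–exclusion:
Individual areas: |A| = 10, |B| = 7.5, |C| = 6.
|A∩B| = 3.1608.
|A∩C| = 0.
|B∩C| = 0.
|A∩B∩C| = 0.
|A ∪ B ∪ C| = 23.5 − 3.1608 + 0 = 20.34.

20.34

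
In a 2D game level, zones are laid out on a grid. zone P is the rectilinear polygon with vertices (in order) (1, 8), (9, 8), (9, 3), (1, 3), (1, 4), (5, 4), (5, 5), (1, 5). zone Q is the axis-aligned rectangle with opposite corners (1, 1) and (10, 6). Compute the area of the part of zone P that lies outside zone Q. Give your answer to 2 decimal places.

16.00

|zone P| = 36, |zone P∩zone Q| = 20.
|zone P ∖ zone Q| = |zone P| − |zone P∩zone Q| = 36 − 20 = 16.00.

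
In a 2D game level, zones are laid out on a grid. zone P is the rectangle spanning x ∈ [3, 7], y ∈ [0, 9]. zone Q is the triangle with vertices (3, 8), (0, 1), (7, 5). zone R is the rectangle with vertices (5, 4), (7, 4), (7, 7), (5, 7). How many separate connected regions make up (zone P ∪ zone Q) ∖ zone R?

1

(zone P ∪ zone Q) ∖ zone R is a single connected region.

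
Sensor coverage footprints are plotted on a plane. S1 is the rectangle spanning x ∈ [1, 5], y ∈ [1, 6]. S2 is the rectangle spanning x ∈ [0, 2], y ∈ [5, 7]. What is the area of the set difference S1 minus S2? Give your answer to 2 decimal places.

|S1∩S2|: x∈[1,2], y∈[5,6] → 1·1 = 1.
|S1| = 20.
|S1 ∖ S2| = |S1| − |S1∩S2| = 20 − 1 = 19.00.

19.00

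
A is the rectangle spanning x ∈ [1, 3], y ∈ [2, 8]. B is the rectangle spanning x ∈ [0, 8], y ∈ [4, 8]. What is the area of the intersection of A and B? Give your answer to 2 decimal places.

|A∩B|: x∈[1,3], y∈[4,8] → 2·4 = 8.

8.00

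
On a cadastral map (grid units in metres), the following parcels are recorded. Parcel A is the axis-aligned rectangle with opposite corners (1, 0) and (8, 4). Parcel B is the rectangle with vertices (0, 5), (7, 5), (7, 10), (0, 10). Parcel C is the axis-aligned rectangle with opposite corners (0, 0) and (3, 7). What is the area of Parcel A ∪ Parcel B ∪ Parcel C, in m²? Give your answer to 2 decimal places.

70.00

By inclusion–exclusion:
Individual areas: |Parcel A| = 28, |Parcel B| = 35, |Parcel C| = 21.
|Parcel A∩Parcel B| = 0 (no overlap).
|Parcel A∩Parcel C|: x∈[1,3], y∈[0,4] → 2·4 = 8.
|Parcel B∩Parcel C|: x∈[0,3], y∈[5,7] → 3·2 = 6.
|Parcel A∩Parcel B∩Parcel C| = 0.
|Parcel A ∪ Parcel B ∪ Parcel C| = 84 − 14 + 0 = 70.00.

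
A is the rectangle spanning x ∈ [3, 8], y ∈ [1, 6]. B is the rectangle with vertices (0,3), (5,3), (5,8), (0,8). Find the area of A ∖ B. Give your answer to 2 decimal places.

|A∩B|: x∈[3,5], y∈[3,6] → 2·3 = 6.
|A| = 25.
|A ∖ B| = |A| − |A∩B| = 25 − 6 = 19.00.

19.00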